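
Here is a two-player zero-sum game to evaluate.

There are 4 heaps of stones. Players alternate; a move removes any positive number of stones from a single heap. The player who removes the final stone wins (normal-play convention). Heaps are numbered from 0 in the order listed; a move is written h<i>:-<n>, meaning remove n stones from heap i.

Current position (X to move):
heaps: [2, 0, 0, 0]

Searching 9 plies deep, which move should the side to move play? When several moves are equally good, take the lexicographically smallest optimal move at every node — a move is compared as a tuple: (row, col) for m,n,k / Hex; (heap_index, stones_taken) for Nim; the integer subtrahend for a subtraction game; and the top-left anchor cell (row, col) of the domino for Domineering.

X's best at [(2,0,0,0)]: h0:-2

[(2,0,0,0)] X move#1: h0:-1:-1/(1,0,0,0), h0:-2:+1/(0,0,0,0)*
[(0,0,0,0)] end (terminal -1, O#2); searched (2,0,0,0) to 9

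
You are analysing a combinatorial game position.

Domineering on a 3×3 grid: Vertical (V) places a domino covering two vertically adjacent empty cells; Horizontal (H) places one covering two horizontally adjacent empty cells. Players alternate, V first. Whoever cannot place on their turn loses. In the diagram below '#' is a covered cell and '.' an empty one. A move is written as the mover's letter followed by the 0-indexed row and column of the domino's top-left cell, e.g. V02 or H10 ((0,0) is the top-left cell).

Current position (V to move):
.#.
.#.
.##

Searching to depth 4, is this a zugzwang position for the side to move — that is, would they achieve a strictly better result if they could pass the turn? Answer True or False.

[.#./.#./.##] V move#1: V00:+1/##./##./.##*, V02:+1/.##/.##/.##, V10:+1/.#./##./###
[##./##./.##] end (terminal -1, H#2); searched .#./.#./.## to 4
if V skipped the turn, H would face:
~ [.#./.#./.##] end (terminal -1, H#1); searched .#./.#./.## to 4
compare (V): move=+1 vs pass=+1

zugzwang(.#./.#./.##, V) = False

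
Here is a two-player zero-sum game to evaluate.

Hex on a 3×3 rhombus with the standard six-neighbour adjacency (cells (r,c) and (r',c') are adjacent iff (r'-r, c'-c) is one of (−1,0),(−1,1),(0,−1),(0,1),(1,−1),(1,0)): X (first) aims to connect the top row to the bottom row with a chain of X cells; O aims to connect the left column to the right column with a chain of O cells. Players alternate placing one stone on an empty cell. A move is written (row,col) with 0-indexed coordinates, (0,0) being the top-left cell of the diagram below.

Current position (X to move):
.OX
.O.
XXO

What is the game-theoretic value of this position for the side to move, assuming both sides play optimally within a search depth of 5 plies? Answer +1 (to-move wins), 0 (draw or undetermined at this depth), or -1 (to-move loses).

p1 X@[.OX/.O./XXO]: (0,0)[XOX/.O./XXO]+1* (1,0)[.OX/XO./XXO]+1 (1,2)[.OX/.OX/XXO]+1
p2 O@[XOX/.O./XXO]: (1,0)[XOX/OO./XXO]-1* (1,2)[XOX/.OO/XXO]-1
p3 X@[XOX/OO./XXO]: (1,2)[XOX/OOX/XXO]+1*
p4 O@[XOX/OOX/XXO] terminal -1; root [.OX/.O./XXO] d5

value(.OX/.O./XXO, X) = +1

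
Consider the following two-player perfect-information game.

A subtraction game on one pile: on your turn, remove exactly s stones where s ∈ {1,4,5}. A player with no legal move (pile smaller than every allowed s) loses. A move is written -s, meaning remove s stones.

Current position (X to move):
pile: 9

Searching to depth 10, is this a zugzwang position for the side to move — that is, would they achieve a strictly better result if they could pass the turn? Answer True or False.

zugzwang(9, X) = False

p1 X@[9]: -1[8]+1* -4[5]-1 -5[4]-1
p2 O@[8]: -1[7]-1* -4[4]-1 -5[3]-1
p3 X@[7]: -1[6]-1 -4[3]-1 -5[2]+1*
p4 O@[2]: -1[1]-1*
p5 X@[1]: -1[0]+1*
p6 O@[0] terminal -1; root [9] d10
if X skipped the turn, O would face:
~ p1 O@[9]: -1[8]+1* -4[5]-1 -5[4]-1
~ p2 X@[8]: -1[7]-1* -4[4]-1 -5[3]-1
~ p3 O@[7]: -1[6]-1 -4[3]-1 -5[2]+1*
~ p4 X@[2]: -1[1]-1*
~ p5 O@[1]: -1[0]+1*
~ p6 X@[0] terminal -1; root [9] d10
compare (X): move=+1 vs pass=-1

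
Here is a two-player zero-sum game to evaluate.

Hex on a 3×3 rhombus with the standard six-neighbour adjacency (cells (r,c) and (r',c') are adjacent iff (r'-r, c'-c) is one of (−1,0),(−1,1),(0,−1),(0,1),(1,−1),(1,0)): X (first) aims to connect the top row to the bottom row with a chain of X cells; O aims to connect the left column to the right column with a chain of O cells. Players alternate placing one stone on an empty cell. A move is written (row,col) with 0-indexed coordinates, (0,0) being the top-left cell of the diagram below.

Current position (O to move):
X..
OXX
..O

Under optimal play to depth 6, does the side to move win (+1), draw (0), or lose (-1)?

value(X../OXX/..O, O) = -1

p1 O@[X../OXX/..O]: (0,1)[XO./OXX/..O]-1* (0,2)[X.O/OXX/..O]-1 (2,0)[X../OXX/O.O]-1 (2,1)[X../OXX/.OO]-1
p2 X@[XO./OXX/..O]: (0,2)[XOX/OXX/..O]+1* (2,0)[XO./OXX/X.O]-1 (2,1)[XO./OXX/.XO]-1
p3 O@[XOX/OXX/..O]: (2,0)[XOX/OXX/O.O]-1* (2,1)[XOX/OXX/.OO]-1
p4 X@[XOX/OXX/O.O]: (2,1)[XOX/OXX/OXO]+1*
p5 O@[XOX/OXX/OXO] terminal -1; root [X../OXX/..O] d6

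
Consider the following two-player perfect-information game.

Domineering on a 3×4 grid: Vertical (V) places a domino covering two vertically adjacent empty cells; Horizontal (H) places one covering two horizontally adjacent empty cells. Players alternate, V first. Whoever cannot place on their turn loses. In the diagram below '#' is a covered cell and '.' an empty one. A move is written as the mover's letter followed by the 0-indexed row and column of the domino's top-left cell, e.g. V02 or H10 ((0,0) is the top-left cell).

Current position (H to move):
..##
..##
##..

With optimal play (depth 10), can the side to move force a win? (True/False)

p1 H@[..##/..##/##..]: H00[####/..##/##..]+1* H10[..##/####/##..]+1 H22[..##/..##/####]-1
p2 V@[####/..##/##..] terminal -1; root [..##/..##/##..] d10

H winning at [..##/..##/##..]: True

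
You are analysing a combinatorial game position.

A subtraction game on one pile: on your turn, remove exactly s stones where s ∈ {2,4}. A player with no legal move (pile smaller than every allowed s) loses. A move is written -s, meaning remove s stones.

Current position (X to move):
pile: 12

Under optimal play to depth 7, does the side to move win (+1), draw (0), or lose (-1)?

value(12, X) = -1

ply 1, X at 12 | -2=-1→10*; -4=-1→8
ply 2, O at 10 | -2=-1→8; -4=+1→6*
ply 3, X at 6 | -2=-1→4*; -4=-1→2
ply 4, O at 4 | -2=-1→2; -4=+1→0*
ply 5: 0 is terminal -1 (X); from 12 depth 7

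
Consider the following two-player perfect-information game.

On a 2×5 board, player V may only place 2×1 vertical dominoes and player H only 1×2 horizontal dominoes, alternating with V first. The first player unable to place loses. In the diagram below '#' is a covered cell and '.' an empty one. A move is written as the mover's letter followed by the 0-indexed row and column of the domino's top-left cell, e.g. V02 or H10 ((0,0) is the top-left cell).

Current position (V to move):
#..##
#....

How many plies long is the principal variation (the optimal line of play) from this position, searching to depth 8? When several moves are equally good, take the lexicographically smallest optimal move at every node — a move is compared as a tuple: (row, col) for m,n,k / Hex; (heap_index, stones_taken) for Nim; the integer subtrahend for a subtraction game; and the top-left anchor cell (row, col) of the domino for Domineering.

p1 V@[#..##/#....]: V01[##.##/##...]-1 V02[#.###/#.#..]+1*
p2 H@[#.###/#.#..]: H13[#.###/#.###]-1*
p3 V@[#.###/#.###]: V01[#####/#####]+1*
p4 H@[#####/#####] terminal -1; root [#..##/#....] d8

PV length from [#..##/#....]: 3 plies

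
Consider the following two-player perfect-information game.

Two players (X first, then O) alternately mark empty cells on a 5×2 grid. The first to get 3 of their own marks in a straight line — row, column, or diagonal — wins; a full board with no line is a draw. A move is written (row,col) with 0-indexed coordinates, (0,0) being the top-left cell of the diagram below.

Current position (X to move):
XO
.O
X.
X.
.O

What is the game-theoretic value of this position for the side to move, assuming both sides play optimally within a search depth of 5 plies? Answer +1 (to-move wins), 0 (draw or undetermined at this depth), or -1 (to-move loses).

p1 X@[XO/.O/X./X./.O]: (1,0)[XO/XO/X./X./.O]+1* (2,1)[XO/.O/XX/X./.O]+1 (3,1)[XO/.O/X./XX/.O]-1 (4,0)[XO/.O/X./X./XO]+1
p2 O@[XO/XO/X./X./.O] terminal -1; root [XO/.O/X./X./.O] d5

value(XO/.O/X./X./.O, X) = +1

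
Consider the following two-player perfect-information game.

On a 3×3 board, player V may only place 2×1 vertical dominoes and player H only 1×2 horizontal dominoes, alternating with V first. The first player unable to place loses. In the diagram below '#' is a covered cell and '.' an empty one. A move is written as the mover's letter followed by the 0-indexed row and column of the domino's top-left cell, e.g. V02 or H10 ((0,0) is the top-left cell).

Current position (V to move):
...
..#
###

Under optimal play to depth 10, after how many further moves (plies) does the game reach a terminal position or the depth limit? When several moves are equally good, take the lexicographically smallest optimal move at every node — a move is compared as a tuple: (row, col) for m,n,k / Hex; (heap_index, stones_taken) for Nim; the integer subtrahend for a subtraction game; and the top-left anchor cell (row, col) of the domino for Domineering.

PV length from [.../..#/###]: 1 ply

ply 1, V at .../..#/### | V00=-1→#../#.#/###; V01=+1→.#./.##/###*
ply 2: .#./.##/### is terminal -1 (H); from .../..#/### depth 10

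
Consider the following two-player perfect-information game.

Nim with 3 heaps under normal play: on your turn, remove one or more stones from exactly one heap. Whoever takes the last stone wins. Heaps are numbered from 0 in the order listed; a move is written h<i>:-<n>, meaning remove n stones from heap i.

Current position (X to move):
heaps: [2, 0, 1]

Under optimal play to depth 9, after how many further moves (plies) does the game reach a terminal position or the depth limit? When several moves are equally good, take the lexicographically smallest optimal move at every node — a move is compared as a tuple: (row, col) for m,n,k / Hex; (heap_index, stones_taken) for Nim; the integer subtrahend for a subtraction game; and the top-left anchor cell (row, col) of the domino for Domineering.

PV length from [(2,0,1)]: 3 plies

p1 X@[(2,0,1)]: h0:-1[(1,0,1)]+1* h0:-2[(0,0,1)]-1 h2:-1[(2,0,0)]-1
p2 O@[(1,0,1)]: h0:-1[(0,0,1)]-1* h2:-1[(1,0,0)]-1
p3 X@[(0,0,1)]: h2:-1[(0,0,0)]+1*
p4 O@[(0,0,0)] terminal -1; root [(2,0,1)] d9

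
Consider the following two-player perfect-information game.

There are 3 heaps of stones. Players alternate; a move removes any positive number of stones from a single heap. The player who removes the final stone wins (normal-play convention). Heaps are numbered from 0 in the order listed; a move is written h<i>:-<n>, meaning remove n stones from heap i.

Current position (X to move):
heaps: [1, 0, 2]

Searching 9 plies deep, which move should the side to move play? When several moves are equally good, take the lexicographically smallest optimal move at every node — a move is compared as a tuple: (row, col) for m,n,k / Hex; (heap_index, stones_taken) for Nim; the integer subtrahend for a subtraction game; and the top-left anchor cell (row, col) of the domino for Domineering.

ply 1, X at (1,0,2) | h0:-1=-1→(0,0,2); h2:-1=+1→(1,0,1)*; h2:-2=-1→(1,0,0)
ply 2, O at (1,0,1) | h0:-1=-1→(0,0,1)*; h2:-1=-1→(1,0,0)
ply 3, X at (0,0,1) | h2:-1=+1→(0,0,0)*
ply 4: (0,0,0) is terminal -1 (O); from (1,0,2) depth 9

X's best at [(1,0,2)]: h2:-1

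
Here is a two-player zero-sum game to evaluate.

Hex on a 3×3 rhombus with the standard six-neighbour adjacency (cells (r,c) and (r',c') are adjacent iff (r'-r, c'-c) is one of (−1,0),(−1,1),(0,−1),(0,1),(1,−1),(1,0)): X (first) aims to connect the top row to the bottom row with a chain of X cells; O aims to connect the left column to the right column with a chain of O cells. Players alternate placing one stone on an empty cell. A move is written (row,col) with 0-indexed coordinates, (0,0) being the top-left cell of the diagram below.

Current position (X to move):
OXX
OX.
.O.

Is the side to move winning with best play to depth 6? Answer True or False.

[OXX/OX./.O.] X move#1: (1,2):+1/OXX/OXX/.O.*, (2,0):+1/OXX/OX./XO., (2,2):+1/OXX/OX./.OX
[OXX/OXX/.O.] O move#2: (2,0):-1/OXX/OXX/OO.*, (2,2):-1/OXX/OXX/.OO
[OXX/OXX/OO.] X move#3: (2,2):+1/OXX/OXX/OOX*
[OXX/OXX/OOX] end (terminal -1, O#4); searched OXX/OX./.O. to 6

X winning at [OXX/OX./.O.]: True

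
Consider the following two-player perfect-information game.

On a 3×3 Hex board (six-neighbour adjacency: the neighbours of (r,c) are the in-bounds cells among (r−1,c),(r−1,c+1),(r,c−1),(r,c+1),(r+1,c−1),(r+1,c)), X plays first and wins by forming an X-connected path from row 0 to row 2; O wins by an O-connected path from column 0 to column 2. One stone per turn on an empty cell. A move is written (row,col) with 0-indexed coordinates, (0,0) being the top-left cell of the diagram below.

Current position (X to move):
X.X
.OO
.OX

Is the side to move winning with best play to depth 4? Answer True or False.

X winning at [X.X/.OO/.OX]: False

[X.X/.OO/.OX] X move#1: (0,1):-1/XXX/.OO/.OX*, (1,0):-1/X.X/XOO/.OX, (2,0):-1/X.X/.OO/XOX
[XXX/.OO/.OX] O move#2: (1,0):+1/XXX/OOO/.OX*, (2,0):+1/XXX/.OO/OOX
[XXX/OOO/.OX] end (terminal -1, X#3); searched X.X/.OO/.OX to 4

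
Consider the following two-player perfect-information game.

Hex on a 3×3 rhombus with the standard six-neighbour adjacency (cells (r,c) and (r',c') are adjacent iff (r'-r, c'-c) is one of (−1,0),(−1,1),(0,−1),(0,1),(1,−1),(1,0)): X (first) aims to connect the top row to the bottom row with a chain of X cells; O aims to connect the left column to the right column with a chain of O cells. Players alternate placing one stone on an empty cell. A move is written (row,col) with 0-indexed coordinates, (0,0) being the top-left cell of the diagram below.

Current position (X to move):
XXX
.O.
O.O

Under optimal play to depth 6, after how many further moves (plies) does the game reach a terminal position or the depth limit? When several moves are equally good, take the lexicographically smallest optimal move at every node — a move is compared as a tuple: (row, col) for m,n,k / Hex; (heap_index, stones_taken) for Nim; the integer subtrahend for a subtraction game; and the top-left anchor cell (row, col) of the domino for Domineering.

PV length from [XXX/.O./O.O]: 2 plies

ply 1, X at XXX/.O./O.O | (1,0)=-1→XXX/XO./O.O*; (1,2)=-1→XXX/.OX/O.O; (2,1)=-1→XXX/.O./OXO
ply 2, O at XXX/XO./O.O | (1,2)=+1→XXX/XOO/O.O*; (2,1)=+1→XXX/XO./OOO
ply 3: XXX/XOO/O.O is terminal -1 (X); from XXX/.O./O.O depth 6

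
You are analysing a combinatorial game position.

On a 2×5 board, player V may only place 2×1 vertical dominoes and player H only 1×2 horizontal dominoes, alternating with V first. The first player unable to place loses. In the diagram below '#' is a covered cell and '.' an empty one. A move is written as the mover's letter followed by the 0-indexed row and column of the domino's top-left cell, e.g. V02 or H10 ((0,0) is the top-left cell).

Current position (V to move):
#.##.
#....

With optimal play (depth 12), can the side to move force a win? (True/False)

V winning at [#.##./#....]: False

ply 1, V at #.##./#.... | V01=-1→####./##...*; V04=-1→#.###/#...#
ply 2, H at ####./##... | H12=-1→####./####.; H13=+1→####./##.##*
ply 3: ####./##.## is terminal -1 (V); from #.##./#.... depth 12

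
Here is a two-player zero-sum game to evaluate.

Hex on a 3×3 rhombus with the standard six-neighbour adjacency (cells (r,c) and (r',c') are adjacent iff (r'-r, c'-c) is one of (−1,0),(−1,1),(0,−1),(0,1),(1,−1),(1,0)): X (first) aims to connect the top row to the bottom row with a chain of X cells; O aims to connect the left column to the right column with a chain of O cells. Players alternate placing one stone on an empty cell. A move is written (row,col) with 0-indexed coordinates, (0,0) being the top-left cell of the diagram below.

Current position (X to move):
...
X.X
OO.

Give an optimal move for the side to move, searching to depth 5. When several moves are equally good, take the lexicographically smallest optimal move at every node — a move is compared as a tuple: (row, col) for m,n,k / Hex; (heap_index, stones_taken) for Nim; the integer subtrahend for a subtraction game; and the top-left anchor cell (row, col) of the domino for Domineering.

X's best at [.../X.X/OO.]: (2,2)

[.../X.X/OO.] X move#1: (0,0):-1/X../X.X/OO., (0,1):-1/.X./X.X/OO., (0,2):-1/..X/X.X/OO., (1,1):-1/.../XXX/OO., (2,2):+1/.../X.X/OOX*
[.../X.X/OOX] O move#2: (0,0):-1/O../X.X/OOX*, (0,1):-1/.O./X.X/OOX, (0,2):-1/..O/X.X/OOX, (1,1):-1/.../XOX/OOX
[O../X.X/OOX] X move#3: (0,1):+1/OX./X.X/OOX*, (0,2):+1/O.X/X.X/OOX, (1,1):+1/O../XXX/OOX
[OX./X.X/OOX] O move#4: (0,2):-1/OXO/X.X/OOX*, (1,1):-1/OX./XOX/OOX
[OXO/X.X/OOX] X move#5: (1,1):+1/OXO/XXX/OOX*
[OXO/XXX/OOX] end (terminal -1, O#6); searched .../X.X/OO. to 5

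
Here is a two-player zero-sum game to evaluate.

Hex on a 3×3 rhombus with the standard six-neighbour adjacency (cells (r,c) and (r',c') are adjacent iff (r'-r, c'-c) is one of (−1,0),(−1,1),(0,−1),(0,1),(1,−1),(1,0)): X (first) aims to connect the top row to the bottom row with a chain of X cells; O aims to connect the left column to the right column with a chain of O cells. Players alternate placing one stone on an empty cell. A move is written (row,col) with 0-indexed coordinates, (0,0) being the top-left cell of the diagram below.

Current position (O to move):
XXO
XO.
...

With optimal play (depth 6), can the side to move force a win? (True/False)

O winning at [XXO/XO./...]: True

[XXO/XO./...] O move#1: (1,2):-1/XXO/XOO/..., (2,0):+1/XXO/XO./O..*, (2,1):-1/XXO/XO./.O., (2,2):-1/XXO/XO./..O
[XXO/XO./O..] end (terminal -1, X#2); searched XXO/XO./... to 6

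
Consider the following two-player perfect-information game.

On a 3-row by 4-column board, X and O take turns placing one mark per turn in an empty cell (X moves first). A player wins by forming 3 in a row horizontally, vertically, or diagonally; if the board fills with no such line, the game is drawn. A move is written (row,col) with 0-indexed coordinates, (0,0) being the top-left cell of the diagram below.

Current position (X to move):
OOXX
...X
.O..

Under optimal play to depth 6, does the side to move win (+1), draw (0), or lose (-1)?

value(OOXX/...X/.O.., X) = +1

p1 X@[OOXX/...X/.O..]: (1,0)[OOXX/X..X/.O..]-1 (1,1)[OOXX/.X.X/.O..]+1* (1,2)[OOXX/..XX/.O..]-1 (2,0)[OOXX/...X/XO..]-1 (2,2)[OOXX/...X/.OX.]-1 (2,3)[OOXX/...X/.O.X]+1
p2 O@[OOXX/.X.X/.O..]: (1,0)[OOXX/OX.X/.O..]-1* (1,2)[OOXX/.XOX/.O..]-1 (2,0)[OOXX/.X.X/OO..]-1 (2,2)[OOXX/.X.X/.OO.]-1 (2,3)[OOXX/.X.X/.O.O]-1
p3 X@[OOXX/OX.X/.O..]: (1,2)[OOXX/OXXX/.O..]+1* (2,0)[OOXX/OX.X/XO..]+1 (2,2)[OOXX/OX.X/.OX.]-1 (2,3)[OOXX/OX.X/.O.X]+1
p4 O@[OOXX/OXXX/.O..] terminal -1; root [OOXX/...X/.O..] d6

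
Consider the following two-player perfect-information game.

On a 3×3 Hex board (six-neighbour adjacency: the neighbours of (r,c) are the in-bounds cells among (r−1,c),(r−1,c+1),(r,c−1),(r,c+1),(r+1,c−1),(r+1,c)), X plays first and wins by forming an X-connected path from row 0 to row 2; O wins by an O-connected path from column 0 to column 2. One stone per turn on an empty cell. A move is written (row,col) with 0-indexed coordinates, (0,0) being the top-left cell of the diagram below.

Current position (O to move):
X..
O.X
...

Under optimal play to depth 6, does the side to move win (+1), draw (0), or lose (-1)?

p1 O@[X../O.X/...]: (0,1)[XO./O.X/...]-1 (0,2)[X.O/O.X/...]+1* (1,1)[X../OOX/...]-1 (2,0)[X../O.X/O..]-1 (2,1)[X../O.X/.O.]-1 (2,2)[X../O.X/..O]-1
p2 X@[X.O/O.X/...]: (0,1)[XXO/O.X/...]-1* (1,1)[X.O/OXX/...]-1 (2,0)[X.O/O.X/X..]-1 (2,1)[X.O/O.X/.X.]-1 (2,2)[X.O/O.X/..X]-1
p3 O@[XXO/O.X/...]: (1,1)[XXO/OOX/...]+1* (2,0)[XXO/O.X/O..]-1 (2,1)[XXO/O.X/.O.]-1 (2,2)[XXO/O.X/..O]-1
p4 X@[XXO/OOX/...] terminal -1; root [X../O.X/...] d6

value(X../O.X/..., O) = +1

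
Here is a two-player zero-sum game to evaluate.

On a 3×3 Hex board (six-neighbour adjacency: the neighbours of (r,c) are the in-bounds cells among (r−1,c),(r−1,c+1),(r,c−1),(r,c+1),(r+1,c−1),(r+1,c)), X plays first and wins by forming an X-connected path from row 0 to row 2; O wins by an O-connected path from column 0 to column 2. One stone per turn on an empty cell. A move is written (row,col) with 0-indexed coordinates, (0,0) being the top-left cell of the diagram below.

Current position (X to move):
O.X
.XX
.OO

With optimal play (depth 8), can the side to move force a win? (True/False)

p1 X@[O.X/.XX/.OO]: (0,1)[OXX/.XX/.OO]-1 (1,0)[O.X/XXX/.OO]-1 (2,0)[O.X/.XX/XOO]+1*
p2 O@[O.X/.XX/XOO] terminal -1; root [O.X/.XX/.OO] d8

X winning at [O.X/.XX/.OO]: True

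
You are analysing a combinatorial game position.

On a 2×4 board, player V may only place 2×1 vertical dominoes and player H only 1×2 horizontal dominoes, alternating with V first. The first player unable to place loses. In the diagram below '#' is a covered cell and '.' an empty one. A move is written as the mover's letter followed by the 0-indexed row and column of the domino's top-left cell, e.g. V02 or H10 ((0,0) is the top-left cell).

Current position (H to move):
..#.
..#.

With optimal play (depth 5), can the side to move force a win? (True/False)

p1 H@[..#./..#.]: H00[###./..#.]+1* H10[..#./###.]+1
p2 V@[###./..#.]: V03[####/..##]-1*
p3 H@[####/..##]: H10[####/####]+1*
p4 V@[####/####] terminal -1; root [..#./..#.] d5

H winning at [..#./..#.]: True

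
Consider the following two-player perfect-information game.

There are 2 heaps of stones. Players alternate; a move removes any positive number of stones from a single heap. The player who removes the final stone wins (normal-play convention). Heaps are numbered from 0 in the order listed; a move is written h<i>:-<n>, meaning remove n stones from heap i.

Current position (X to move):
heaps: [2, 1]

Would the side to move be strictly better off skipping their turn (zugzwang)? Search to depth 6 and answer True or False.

zugzwang((2,1), X) = False

ply 1, X at (2,1) | h0:-1=+1→(1,1)*; h0:-2=-1→(0,1); h1:-1=-1→(2,0)
ply 2, O at (1,1) | h0:-1=-1→(0,1)*; h1:-1=-1→(1,0)
ply 3, X at (0,1) | h1:-1=+1→(0,0)*
ply 4: (0,0) is terminal -1 (O); from (2,1) depth 6
suppose X passes — search the same position with O to move:
pass> ply 1, O at (2,1) | h0:-1=+1→(1,1)*; h0:-2=-1→(0,1); h1:-1=-1→(2,0)
pass> ply 2, X at (1,1) | h0:-1=-1→(0,1)*; h1:-1=-1→(1,0)
pass> ply 3, O at (0,1) | h1:-1=+1→(0,0)*
pass> ply 4: (0,0) is terminal -1 (X); from (2,1) depth 6
for X: play +1, pass -1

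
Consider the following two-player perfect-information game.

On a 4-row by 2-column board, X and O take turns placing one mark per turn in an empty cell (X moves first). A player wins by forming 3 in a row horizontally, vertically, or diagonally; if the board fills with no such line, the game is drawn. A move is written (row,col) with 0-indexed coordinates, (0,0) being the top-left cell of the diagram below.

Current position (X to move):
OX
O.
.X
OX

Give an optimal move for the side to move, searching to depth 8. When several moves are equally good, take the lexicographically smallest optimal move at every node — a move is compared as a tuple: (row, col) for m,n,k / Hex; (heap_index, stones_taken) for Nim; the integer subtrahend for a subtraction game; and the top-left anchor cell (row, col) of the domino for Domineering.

X's best at [OX/O./.X/OX]: (1,1)

p1 X@[OX/O./.X/OX]: (1,1)[OX/OX/.X/OX]+1* (2,0)[OX/O./XX/OX]+0
p2 O@[OX/OX/.X/OX] terminal -1; root [OX/O./.X/OX] d8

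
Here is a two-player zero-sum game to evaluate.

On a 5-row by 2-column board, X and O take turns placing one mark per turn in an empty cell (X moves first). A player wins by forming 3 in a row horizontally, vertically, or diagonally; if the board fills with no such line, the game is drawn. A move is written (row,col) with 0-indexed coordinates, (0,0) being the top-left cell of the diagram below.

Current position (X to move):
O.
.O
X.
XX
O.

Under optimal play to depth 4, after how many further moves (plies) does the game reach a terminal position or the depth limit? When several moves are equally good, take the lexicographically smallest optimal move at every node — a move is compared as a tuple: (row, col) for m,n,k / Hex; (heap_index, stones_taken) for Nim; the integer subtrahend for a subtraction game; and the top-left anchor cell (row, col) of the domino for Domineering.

PV length from [O./.O/X./XX/O.]: 1 ply

p1 X@[O./.O/X./XX/O.]: (0,1)[OX/.O/X./XX/O.]+0 (1,0)[O./XO/X./XX/O.]+1* (2,1)[O./.O/XX/XX/O.]+1 (4,1)[O./.O/X./XX/OX]+1
p2 O@[O./XO/X./XX/O.] terminal -1; root [O./.O/X./XX/O.] d4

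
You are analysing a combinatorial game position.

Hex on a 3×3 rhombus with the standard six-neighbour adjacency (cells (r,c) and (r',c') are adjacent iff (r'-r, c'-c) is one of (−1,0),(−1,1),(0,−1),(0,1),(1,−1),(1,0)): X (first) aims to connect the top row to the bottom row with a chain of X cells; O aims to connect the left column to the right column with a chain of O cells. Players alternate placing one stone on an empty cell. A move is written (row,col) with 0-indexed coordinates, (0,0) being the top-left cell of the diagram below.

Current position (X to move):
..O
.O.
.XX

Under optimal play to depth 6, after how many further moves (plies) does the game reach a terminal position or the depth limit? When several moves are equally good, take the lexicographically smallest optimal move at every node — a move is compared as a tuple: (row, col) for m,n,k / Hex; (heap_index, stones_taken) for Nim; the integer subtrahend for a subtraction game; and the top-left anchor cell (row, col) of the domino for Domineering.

p1 X@[..O/.O./.XX]: (0,0)[X.O/.O./.XX]-1* (0,1)[.XO/.O./.XX]-1 (1,0)[..O/XO./.XX]-1 (1,2)[..O/.OX/.XX]-1 (2,0)[..O/.O./XXX]-1
p2 O@[X.O/.O./.XX]: (0,1)[XOO/.O./.XX]+1* (1,0)[X.O/OO./.XX]+1 (1,2)[X.O/.OO/.XX]+1 (2,0)[X.O/.O./OXX]+1
p3 X@[XOO/.O./.XX]: (1,0)[XOO/XO./.XX]-1* (1,2)[XOO/.OX/.XX]-1 (2,0)[XOO/.O./XXX]-1
p4 O@[XOO/XO./.XX]: (1,2)[XOO/XOO/.XX]-1 (2,0)[XOO/XO./OXX]+1*
p5 X@[XOO/XO./OXX] terminal -1; root [..O/.O./.XX] d6

PV length from [..O/.O./.XX]: 4 plies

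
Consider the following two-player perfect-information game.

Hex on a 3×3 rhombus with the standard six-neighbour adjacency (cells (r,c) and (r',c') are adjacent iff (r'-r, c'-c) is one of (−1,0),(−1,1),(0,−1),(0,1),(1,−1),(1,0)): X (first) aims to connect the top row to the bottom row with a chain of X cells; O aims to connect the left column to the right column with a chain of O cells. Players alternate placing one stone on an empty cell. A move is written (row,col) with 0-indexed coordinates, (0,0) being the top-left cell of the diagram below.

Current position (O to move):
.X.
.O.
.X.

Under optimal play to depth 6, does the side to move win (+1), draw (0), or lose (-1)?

value(.X./.O./.X., O) = +1

ply 1, O at .X./.O./.X. | (0,0)=+1→OX./.O./.X.*; (0,2)=+1→.XO/.O./.X.; (1,0)=+1→.X./OO./.X.; (1,2)=+1→.X./.OO/.X.; (2,0)=+1→.X./.O./OX.; (2,2)=+1→.X./.O./.XO
ply 2, X at OX./.O./.X. | (0,2)=-1→OXX/.O./.X.*; (1,0)=-1→OX./XO./.X.; (1,2)=-1→OX./.OX/.X.; (2,0)=-1→OX./.O./XX.; (2,2)=-1→OX./.O./.XX
ply 3, O at OXX/.O./.X. | (1,0)=-1→OXX/OO./.X.; (1,2)=+1→OXX/.OO/.X.*; (2,0)=-1→OXX/.O./OX.; (2,2)=-1→OXX/.O./.XO
ply 4, X at OXX/.OO/.X. | (1,0)=-1→OXX/XOO/.X.*; (2,0)=-1→OXX/.OO/XX.; (2,2)=-1→OXX/.OO/.XX
ply 5, O at OXX/XOO/.X. | (2,0)=+1→OXX/XOO/OX.*; (2,2)=-1→OXX/XOO/.XO
ply 6: OXX/XOO/OX. is terminal -1 (X); from .X./.O./.X. depth 6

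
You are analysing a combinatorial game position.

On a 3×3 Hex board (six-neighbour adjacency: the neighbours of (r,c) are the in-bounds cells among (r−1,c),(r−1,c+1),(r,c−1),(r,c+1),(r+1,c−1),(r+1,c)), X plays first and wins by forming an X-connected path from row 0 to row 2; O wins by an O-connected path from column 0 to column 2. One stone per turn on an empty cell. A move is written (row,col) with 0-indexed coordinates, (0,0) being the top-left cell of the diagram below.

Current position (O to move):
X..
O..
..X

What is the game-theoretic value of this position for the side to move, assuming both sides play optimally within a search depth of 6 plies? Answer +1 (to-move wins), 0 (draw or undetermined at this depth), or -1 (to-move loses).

[X../O../..X] O move#1: (0,1):-1/XO./O../..X, (0,2):+1/X.O/O../..X*, (1,1):+1/X../OO./..X, (1,2):-1/X../O.O/..X, (2,0):-1/X../O../O.X, (2,1):-1/X../O../.OX
[X.O/O../..X] X move#2: (0,1):-1/XXO/O../..X*, (1,1):-1/X.O/OX./..X, (1,2):-1/X.O/O.X/..X, (2,0):-1/X.O/O../X.X, (2,1):-1/X.O/O../.XX
[XXO/O../..X] O move#3: (1,1):+1/XXO/OO./..X*, (1,2):-1/XXO/O.O/..X, (2,0):-1/XXO/O../O.X, (2,1):-1/XXO/O../.OX
[XXO/OO./..X] end (terminal -1, X#4); searched X../O../..X to 6

value(X../O../..X, O) = +1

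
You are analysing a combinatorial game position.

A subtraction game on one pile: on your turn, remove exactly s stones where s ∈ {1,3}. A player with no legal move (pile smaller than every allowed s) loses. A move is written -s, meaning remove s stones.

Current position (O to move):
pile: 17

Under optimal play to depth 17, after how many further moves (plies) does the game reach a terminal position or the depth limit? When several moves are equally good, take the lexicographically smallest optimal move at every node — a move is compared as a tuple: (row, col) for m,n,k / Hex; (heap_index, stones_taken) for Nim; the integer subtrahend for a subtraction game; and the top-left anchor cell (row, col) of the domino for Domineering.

ply 1, O at 17 | -1=+1→16*; -3=+1→14
ply 2, X at 16 | -1=-1→15*; -3=-1→13
ply 3, O at 15 | -1=+1→14*; -3=+1→12
ply 4, X at 14 | -1=-1→13*; -3=-1→11
ply 5, O at 13 | -1=+1→12*; -3=+1→10
ply 6, X at 12 | -1=-1→11*; -3=-1→9
ply 7, O at 11 | -1=+1→10*; -3=+1→8
ply 8, X at 10 | -1=-1→9*; -3=-1→7
ply 9, O at 9 | -1=+1→8*; -3=+1→6
ply 10, X at 8 | -1=-1→7*; -3=-1→5
ply 11, O at 7 | -1=+1→6*; -3=+1→4
ply 12, X at 6 | -1=-1→5*; -3=-1→3
ply 13, O at 5 | -1=+1→4*; -3=+1→2
ply 14, X at 4 | -1=-1→3*; -3=-1→1
ply 15, O at 3 | -1=+1→2*; -3=+1→0
ply 16, X at 2 | -1=-1→1*
ply 17, O at 1 | -1=+1→0*
ply 18: 0 is terminal -1 (X); from 17 depth 17

PV length from [17]: 17 plies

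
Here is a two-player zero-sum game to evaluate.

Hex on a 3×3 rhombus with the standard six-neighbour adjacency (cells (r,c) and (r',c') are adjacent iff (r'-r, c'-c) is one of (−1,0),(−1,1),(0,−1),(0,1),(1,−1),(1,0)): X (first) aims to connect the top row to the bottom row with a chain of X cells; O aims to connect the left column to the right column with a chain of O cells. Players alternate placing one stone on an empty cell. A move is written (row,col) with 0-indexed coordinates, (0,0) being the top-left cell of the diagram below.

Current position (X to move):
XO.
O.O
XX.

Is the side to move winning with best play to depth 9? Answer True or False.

ply 1, X at XO./O.O/XX. | (0,2)=-1→XOX/O.O/XX.*; (1,1)=-1→XO./OXO/XX.; (2,2)=-1→XO./O.O/XXX
ply 2, O at XOX/O.O/XX. | (1,1)=+1→XOX/OOO/XX.*; (2,2)=-1→XOX/O.O/XXO
ply 3: XOX/OOO/XX. is terminal -1 (X); from XO./O.O/XX. depth 9

X winning at [XO./O.O/XX.]: False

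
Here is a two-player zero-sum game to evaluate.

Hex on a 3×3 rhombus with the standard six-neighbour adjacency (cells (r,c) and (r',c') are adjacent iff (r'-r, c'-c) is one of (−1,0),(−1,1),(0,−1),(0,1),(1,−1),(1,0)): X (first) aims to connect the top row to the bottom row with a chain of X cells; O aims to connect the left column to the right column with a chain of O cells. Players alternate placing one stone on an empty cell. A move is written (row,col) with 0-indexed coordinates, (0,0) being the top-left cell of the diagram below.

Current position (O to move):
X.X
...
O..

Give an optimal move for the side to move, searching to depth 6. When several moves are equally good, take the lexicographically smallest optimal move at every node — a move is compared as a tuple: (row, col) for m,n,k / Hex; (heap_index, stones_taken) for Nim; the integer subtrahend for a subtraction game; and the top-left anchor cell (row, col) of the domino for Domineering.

[X.X/.../O..] O move#1: (0,1):-1/XOX/.../O.., (1,0):-1/X.X/O../O.., (1,1):-1/X.X/.O./O.., (1,2):+1/X.X/..O/O..*, (2,1):+1/X.X/.../OO., (2,2):-1/X.X/.../O.O
[X.X/..O/O..] X move#2: (0,1):-1/XXX/..O/O..*, (1,0):-1/X.X/X.O/O.., (1,1):-1/X.X/.XO/O.., (2,1):-1/X.X/..O/OX., (2,2):-1/X.X/..O/O.X
[XXX/..O/O..] O move#3: (1,0):+1/XXX/O.O/O..*, (1,1):+1/XXX/.OO/O.., (2,1):+1/XXX/..O/OO., (2,2):+1/XXX/..O/O.O
[XXX/O.O/O..] X move#4: (1,1):-1/XXX/OXO/O..*, (2,1):-1/XXX/O.O/OX., (2,2):-1/XXX/O.O/O.X
[XXX/OXO/O..] O move#5: (2,1):+1/XXX/OXO/OO.*, (2,2):-1/XXX/OXO/O.O
[XXX/OXO/OO.] end (terminal -1, X#6); searched X.X/.../O.. to 6

O's best at [X.X/.../O..]: (1,2)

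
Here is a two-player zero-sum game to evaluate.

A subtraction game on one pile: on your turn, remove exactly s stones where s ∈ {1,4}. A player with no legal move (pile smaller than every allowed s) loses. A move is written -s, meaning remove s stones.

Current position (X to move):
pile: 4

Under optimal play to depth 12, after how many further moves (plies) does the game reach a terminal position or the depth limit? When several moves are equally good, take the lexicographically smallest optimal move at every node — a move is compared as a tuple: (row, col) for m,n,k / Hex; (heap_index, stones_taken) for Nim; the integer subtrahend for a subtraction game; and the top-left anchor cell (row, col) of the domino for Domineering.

p1 X@[4]: -1[3]-1 -4[0]+1*
p2 O@[0] terminal -1; root [4] d12

PV length from [4]: 1 ply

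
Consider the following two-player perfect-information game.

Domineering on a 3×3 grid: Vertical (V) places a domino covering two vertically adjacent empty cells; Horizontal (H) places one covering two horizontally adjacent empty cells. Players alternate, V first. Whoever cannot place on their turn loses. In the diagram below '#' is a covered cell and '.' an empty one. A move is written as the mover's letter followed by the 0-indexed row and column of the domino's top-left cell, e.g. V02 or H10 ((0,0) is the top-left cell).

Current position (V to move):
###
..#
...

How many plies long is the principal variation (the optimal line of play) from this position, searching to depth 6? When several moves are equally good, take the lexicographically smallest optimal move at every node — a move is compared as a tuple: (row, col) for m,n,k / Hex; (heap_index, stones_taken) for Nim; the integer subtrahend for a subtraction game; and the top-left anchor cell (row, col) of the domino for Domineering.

PV length from [###/..#/...]: 1 ply

p1 V@[###/..#/...]: V10[###/#.#/#..]-1 V11[###/.##/.#.]+1*
p2 H@[###/.##/.#.] terminal -1; root [###/..#/...] d6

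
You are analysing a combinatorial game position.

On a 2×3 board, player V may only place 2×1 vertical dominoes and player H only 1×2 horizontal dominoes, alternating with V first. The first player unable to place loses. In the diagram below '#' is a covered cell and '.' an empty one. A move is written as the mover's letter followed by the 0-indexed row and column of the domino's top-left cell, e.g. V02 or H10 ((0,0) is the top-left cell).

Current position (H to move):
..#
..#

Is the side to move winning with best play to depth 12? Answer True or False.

[..#/..#] H move#1: H00:+1/###/..#*, H10:+1/..#/###
[###/..#] end (terminal -1, V#2); searched ..#/..# to 12

H winning at [..#/..#]: True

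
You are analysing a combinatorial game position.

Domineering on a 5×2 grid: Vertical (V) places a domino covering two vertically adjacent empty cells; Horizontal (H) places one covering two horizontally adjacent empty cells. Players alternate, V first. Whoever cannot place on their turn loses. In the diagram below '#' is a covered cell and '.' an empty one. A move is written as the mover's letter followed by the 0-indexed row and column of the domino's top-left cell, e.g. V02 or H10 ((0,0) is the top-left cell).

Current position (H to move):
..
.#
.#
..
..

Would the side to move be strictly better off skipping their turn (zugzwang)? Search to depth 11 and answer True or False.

zugzwang(../.#/.#/../.., H) = False

p1 H@[../.#/.#/../..]: H00[##/.#/.#/../..]-1 H30[../.#/.#/##/..]+1* H40[../.#/.#/../##]+1
p2 V@[../.#/.#/##/..]: V00[#./##/.#/##/..]-1* V10[../##/##/##/..]-1
p3 H@[#./##/.#/##/..]: H40[#./##/.#/##/##]+1*
p4 V@[#./##/.#/##/##] terminal -1; root [../.#/.#/../..] d11
pass branch (V moves first from the same position):
  | p1 V@[../.#/.#/../..]: V00[#./##/.#/../..]-1 V10[../##/##/../..]-1 V20[../.#/##/#./..]+1* V30[../.#/.#/#./#.]+1 V31[../.#/.#/.#/.#]+1
  | p2 H@[../.#/##/#./..]: H00[##/.#/##/#./..]-1* H40[../.#/##/#./##]-1
  | p3 V@[##/.#/##/#./..]: V31[##/.#/##/##/.#]+1*
  | p4 H@[##/.#/##/##/.#] terminal -1; root [../.#/.#/../..] d11
H moving scores +1; H passing scores -1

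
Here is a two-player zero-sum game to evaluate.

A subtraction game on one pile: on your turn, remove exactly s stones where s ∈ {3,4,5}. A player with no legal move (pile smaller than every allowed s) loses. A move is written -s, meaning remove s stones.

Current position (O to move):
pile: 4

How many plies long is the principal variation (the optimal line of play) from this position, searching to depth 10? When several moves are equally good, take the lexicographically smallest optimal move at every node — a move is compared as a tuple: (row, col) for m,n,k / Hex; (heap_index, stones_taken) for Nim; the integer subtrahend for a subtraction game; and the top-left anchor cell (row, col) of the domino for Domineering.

PV length from [4]: 1 ply

ply 1, O at 4 | -3=+1→1*; -4=+1→0
ply 2: 1 is terminal -1 (X); from 4 depth 10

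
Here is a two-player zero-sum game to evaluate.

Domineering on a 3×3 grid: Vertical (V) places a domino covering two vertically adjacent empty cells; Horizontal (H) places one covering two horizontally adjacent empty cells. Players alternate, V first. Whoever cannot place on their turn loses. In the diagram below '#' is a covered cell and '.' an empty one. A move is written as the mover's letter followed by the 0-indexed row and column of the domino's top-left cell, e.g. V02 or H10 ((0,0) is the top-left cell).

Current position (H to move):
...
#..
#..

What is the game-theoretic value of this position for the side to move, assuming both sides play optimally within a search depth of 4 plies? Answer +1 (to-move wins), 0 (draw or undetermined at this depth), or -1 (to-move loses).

[.../#../#..] H move#1: H00:-1/##./#../#.., H01:-1/.##/#../#.., H11:+1/.../###/#..*, H21:-1/.../#../###
[.../###/#..] end (terminal -1, V#2); searched .../#../#.. to 4

value(.../#../#.., H) = +1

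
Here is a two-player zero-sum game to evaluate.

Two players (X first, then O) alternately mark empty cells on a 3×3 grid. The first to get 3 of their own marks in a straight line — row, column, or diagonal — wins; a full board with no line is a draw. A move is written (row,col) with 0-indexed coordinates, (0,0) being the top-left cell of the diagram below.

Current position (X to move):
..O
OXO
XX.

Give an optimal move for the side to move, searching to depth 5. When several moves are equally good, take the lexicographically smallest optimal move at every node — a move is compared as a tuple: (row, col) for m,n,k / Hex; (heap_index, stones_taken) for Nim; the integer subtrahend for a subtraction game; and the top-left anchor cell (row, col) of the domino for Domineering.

[..O/OXO/XX.] X move#1: (0,0):-1/X.O/OXO/XX., (0,1):+1/.XO/OXO/XX.*, (2,2):+1/..O/OXO/XXX
[.XO/OXO/XX.] end (terminal -1, O#2); searched ..O/OXO/XX. to 5

X's best at [..O/OXO/XX.]: (0,1)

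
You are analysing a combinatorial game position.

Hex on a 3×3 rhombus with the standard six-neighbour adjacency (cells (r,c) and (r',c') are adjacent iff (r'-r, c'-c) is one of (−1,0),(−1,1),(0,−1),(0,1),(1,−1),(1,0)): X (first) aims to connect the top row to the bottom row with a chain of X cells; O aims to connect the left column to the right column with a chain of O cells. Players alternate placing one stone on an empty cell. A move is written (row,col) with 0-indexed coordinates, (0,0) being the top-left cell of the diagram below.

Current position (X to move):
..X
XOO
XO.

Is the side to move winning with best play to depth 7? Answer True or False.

ply 1, X at ..X/XOO/XO. | (0,0)=+1→X.X/XOO/XO.*; (0,1)=+1→.XX/XOO/XO.; (2,2)=+1→..X/XOO/XOX
ply 2: X.X/XOO/XO. is terminal -1 (O); from ..X/XOO/XO. depth 7

X winning at [..X/XOO/XO.]: True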